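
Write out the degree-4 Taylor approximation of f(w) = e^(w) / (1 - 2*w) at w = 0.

211*w^4/8 + 79*w^3/6 + 13*w^2/2 + 3*w + 1

Expand 1/(denominator) as a geometric series and multiply by the numerator's series.
f(0) = 1
f′(0) = 3
f′′(0) = 13
f′′′(0) = 79
f^(4)(0) = 633
Dividing each by k! gives the coefficients c_0, ..., c_4.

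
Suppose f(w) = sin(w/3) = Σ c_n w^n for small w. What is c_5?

f(0) = 0
f′(0) = 1/3
f′′(0) = 0
f′′′(0) = -1/27
f^(4)(0) = 0
f^(5)(0) = 1/243
So c_5 = f^(5)(0)/5! = 1/29160.

1/29160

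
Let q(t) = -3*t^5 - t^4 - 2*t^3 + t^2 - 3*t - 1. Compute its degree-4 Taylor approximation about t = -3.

44*(t + 3)^4 - 260*(t + 3)^3 + 775*(t + 3)^2 - 1170*(t + 3) + 719

Apply the Taylor formula c_k = f^(k)(a)/k!.
[(t + 3)^0] = 719;  [(t + 3)^1] = -1170;  [(t + 3)^2] = 775;  [(t + 3)^3] = -260;  [(t + 3)^4] = 44.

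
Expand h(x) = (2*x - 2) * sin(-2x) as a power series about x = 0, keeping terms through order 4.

8*x^4/3 - 8*x^3/3 - 4*x^2 + 4*x

Multiply each power in the prefactor through the base expansion.
h(0) = 0
h′(0) = 4
h′′(0) = -8
h′′′(0) = -16
h^(4)(0) = 64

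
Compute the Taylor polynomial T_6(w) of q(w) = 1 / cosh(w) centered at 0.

-61*w^6/720 + 5*w^4/24 - w^2/2 + 1

Invert the denominator's series and multiply.
q(0) = 1
q′(0) = 0
q′′(0) = -1
q′′′(0) = 0
q^(4)(0) = 5
q^(5)(0) = 0
q^(6)(0) = -61
Dividing each by k! gives the coefficients c_0, ..., c_6.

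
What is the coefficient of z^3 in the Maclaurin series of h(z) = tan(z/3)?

Differentiate repeatedly and evaluate at the center.
h(0) = 0
h′(0) = 1/3
h′′(0) = 0
h′′′(0) = 2/27
So c_3 = h′′′(0)/3! = 1/81.

1/81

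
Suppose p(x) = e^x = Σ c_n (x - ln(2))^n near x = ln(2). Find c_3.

1/3

p(ln(2)) = 2
p′(ln(2)) = 2
p′′(ln(2)) = 2
p′′′(ln(2)) = 2
The Taylor polynomial is Σ p^(k)(ln(2))/k! · (x - ln(2))^k.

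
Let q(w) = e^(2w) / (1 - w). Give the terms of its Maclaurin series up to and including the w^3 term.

19*w^3/3 + 5*w^2 + 3*w + 1

Expand each factor separately, then convolve coefficients.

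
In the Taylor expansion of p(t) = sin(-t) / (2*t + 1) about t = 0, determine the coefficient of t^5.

Use 1/(1 - r) = Σ r^k on the denominator, then take the Cauchy product.
p(0) = 0
p′(0) = -1
p′′(0) = 4
p′′′(0) = -23
p^(4)(0) = 184
p^(5)(0) = -1841
Then c_k = p^(k)(0)/k! gives each Taylor coefficient.

-1841/120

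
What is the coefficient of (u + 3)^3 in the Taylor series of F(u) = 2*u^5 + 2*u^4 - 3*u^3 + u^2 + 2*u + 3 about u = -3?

153

F(-3) = -237
F′(-3) = 509
F′′(-3) = -808
F′′′(-3) = 918
So c_3 = F′′′(-3)/3! = 153.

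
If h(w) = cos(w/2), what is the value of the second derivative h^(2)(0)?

-1/4

The coefficient of w^2 in the expansion is -1/8, so h′′(0) = 2! * (-1/8) = -1/4.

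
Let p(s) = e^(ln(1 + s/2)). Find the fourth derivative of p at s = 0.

Compose series: expand the inner function first, then feed it into the outer expansion.
From the series, [s^4] p = 0; multiply by 4! = 24 to get 0.

0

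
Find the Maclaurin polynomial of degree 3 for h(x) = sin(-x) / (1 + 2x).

Expand each factor separately, then convolve coefficients.
h(0) = 0
h′(0) = -1
h′′(0) = 4
h′′′(0) = -23

-23*x^3/6 + 2*x^2 - x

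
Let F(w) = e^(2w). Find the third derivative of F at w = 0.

8

The coefficient of w^3 in the expansion is 4/3, so F′′′(0) = 3! * (4/3) = 8.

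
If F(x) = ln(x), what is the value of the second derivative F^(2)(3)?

-1/9

Compute the successive derivatives at the expansion point and divide by k!.
The coefficient of (x - 3)^2 in the expansion is -1/18, so F′′(3) = 2! * (-1/18) = -1/9.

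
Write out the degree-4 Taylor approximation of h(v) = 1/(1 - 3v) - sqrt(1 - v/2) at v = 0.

165893*v^4/2048 + 3457*v^3/128 + 289*v^2/32 + 13*v/4

Expand each term separately and add.
h(0) = 0
h′(0) = 13/4
h′′(0) = 289/16
h′′′(0) = 10371/64
h^(4)(0) = 497679/256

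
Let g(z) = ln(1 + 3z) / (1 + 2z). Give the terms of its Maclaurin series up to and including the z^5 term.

Take the Cauchy product of the two expansions.

2091*z^5/10 - 321*z^4/4 + 30*z^3 - 21*z^2/2 + 3*z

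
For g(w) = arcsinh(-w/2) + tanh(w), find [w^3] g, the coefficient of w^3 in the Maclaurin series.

-5/16

Expand each term separately and add.
[w^0] = 0;  [w^1] = 1/2;  [w^2] = 0;  [w^3] = -5/16.
So c_3 = g′′′(0)/3! = -5/16.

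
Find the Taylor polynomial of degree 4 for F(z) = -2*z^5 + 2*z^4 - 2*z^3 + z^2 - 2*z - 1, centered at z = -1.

12*(z + 1)^4 - 30*(z + 1)^3 + 39*(z + 1)^2 - 28*(z + 1) + 8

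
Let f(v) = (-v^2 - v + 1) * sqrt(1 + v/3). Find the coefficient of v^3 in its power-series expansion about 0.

Multiply each power in the prefactor through the base expansion.

-65/432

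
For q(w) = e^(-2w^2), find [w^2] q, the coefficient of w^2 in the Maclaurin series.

-2

[w^0] = 1;  [w^1] = 0;  [w^2] = -2.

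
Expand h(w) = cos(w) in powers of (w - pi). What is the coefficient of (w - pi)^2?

1/2

h(pi) = -1
h′(pi) = 0
h′′(pi) = 1
The Taylor polynomial is Σ h^(k)(pi)/k! · (w - pi)^k.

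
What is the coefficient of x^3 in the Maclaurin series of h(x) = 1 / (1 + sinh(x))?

-7/6

Write 1/(1+u) = 1 - u + u^2 - u^3 + ... and substitute the series for u.
[x^0] = 1;  [x^1] = -1;  [x^2] = 1;  [x^3] = -7/6.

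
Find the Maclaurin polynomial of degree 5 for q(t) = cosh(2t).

2*t^4/3 + 2*t^2 + 1

Differentiate repeatedly and evaluate at the center.
q(0) = 1
q′(0) = 0
q′′(0) = 4
q′′′(0) = 0
q^(4)(0) = 16
q^(5)(0) = 0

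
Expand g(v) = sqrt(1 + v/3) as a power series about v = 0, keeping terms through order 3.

v^3/432 - v^2/72 + v/6 + 1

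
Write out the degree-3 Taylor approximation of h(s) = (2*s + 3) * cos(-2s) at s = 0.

Multiply each power in the prefactor through the base expansion.
h(0) = 3
h′(0) = 2
h′′(0) = -12
h′′′(0) = -24
Dividing each by k! gives the coefficients c_0, ..., c_3.

-4*s^3 - 6*s^2 + 2*s + 3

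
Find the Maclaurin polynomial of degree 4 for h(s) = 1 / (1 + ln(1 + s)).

11*s^4/3 - 7*s^3/3 + 3*s^2/2 - s + 1

Expand as Σ (-1)^k u^k with u equal to the inner function's series.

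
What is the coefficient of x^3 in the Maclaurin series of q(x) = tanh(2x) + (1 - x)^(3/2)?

-125/48

Combine the two series term by term.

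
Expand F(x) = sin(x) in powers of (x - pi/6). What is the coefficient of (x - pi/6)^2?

[(x - pi/6)^0] = 1/2;  [(x - pi/6)^1] = sqrt(3)/2;  [(x - pi/6)^2] = -1/4.

-1/4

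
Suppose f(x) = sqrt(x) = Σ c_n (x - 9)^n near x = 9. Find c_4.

Differentiate repeatedly and evaluate at the center.
f(9) = 3
f′(9) = 1/6
f′′(9) = -1/108
f′′′(9) = 1/648
f^(4)(9) = -5/11664

-5/279936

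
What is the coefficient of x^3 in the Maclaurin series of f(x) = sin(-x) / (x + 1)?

-5/6

Multiply the numerator's expansion by the denominator's geometric series.
f(0) = 0
f′(0) = -1
f′′(0) = 2
f′′′(0) = -5
So c_3 = f′′′(0)/3! = -5/6.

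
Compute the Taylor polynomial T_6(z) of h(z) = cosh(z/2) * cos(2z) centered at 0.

Write out both Maclaurin series and multiply, keeping only the needed powers.
h(0) = 1
h′(0) = 0
h′′(0) = -15/4
h′′′(0) = 0
h^(4)(0) = 161/16
h^(5)(0) = 0
h^(6)(0) = -495/64

-11*z^6/1024 + 161*z^4/384 - 15*z^2/8 + 1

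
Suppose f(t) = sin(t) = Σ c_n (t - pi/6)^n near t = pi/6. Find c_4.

[(t - pi/6)^0] = 1/2;  [(t - pi/6)^1] = sqrt(3)/2;  [(t - pi/6)^2] = -1/4;  [(t - pi/6)^3] = -sqrt(3)/12;  [(t - pi/6)^4] = 1/48.

1/48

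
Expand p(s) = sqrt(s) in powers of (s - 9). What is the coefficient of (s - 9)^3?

Use the known series and substitute for the argument.

1/3888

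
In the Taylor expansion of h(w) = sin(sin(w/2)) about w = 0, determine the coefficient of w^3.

-1/24

Let u equal the inner series; expand the outer function in u and truncate.
h(0) = 0
h′(0) = 1/2
h′′(0) = 0
h′′′(0) = -1/4
Dividing each by k! gives the coefficients c_0, ..., c_3.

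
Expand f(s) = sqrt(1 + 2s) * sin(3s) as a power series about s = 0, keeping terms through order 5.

12*s^5/5 - 3*s^4 - 6*s^3 + 3*s^2 + 3*s

Expand each factor separately, then convolve coefficients.
f(0) = 0
f′(0) = 3
f′′(0) = 6
f′′′(0) = -36
f^(4)(0) = -72
f^(5)(0) = 288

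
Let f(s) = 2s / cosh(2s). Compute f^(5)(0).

800

Invert the denominator's series and multiply.
The coefficient of s^5 in the expansion is 20/3, so f^(5)(0) = 5! * (20/3) = 800.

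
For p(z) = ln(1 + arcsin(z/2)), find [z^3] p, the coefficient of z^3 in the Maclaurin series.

1/16

Plug the Maclaurin series of the inner function into that of the outer and collect terms.
[z^0] = 0;  [z^1] = 1/2;  [z^2] = -1/8;  [z^3] = 1/16.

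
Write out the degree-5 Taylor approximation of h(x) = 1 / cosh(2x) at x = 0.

Invert the denominator's series and multiply.
h(0) = 1
h′(0) = 0
h′′(0) = -4
h′′′(0) = 0
h^(4)(0) = 80
h^(5)(0) = 0

10*x^4/3 - 2*x^2 + 1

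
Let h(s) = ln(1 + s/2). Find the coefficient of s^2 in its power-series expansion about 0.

Use the known series and substitute for the argument.
[s^0] = 0;  [s^1] = 1/2;  [s^2] = -1/8.
So c_2 = h′′(0)/2! = -1/8.

-1/8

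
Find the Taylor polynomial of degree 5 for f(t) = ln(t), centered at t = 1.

f(1) = 0
f′(1) = 1
f′′(1) = -1
f′′′(1) = 2
f^(4)(1) = -6
f^(5)(1) = 24
Then c_k = f^(k)(1)/k! gives each Taylor coefficient.

(t - 1)^5/5 - (t - 1)^4/4 + (t - 1)^3/3 - (t - 1)^2/2 + (t - 1)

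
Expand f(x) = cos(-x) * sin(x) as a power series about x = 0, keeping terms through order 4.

-2*x^3/3 + x

Take the Cauchy product of the two expansions.
f(0) = 0
f′(0) = 1
f′′(0) = 0
f′′′(0) = -4
f^(4)(0) = 0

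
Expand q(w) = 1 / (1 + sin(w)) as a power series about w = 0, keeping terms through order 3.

-5*w^3/6 + w^2 - w + 1

Use the geometric series for the reciprocal, then substitute.
q(0) = 1
q′(0) = -1
q′′(0) = 2
q′′′(0) = -5
The Taylor polynomial is Σ q^(k)(0)/k! · w^k.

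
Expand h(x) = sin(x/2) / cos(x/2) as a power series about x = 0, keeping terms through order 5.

x^5/240 + x^3/24 + x/2

Invert the denominator's series and multiply.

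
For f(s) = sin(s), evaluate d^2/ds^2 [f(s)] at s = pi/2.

-1

Differentiate repeatedly and evaluate at the center.
The coefficient of (s - pi/2)^2 in the expansion is -1/2, so f′′(pi/2) = 2! * (-1/2) = -1.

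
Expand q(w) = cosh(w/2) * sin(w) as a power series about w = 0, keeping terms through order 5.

Expand each factor separately, then convolve coefficients.
q(0) = 0
q′(0) = 1
q′′(0) = 0
q′′′(0) = -1/4
q^(4)(0) = 0
q^(5)(0) = -19/16
Then c_k = q^(k)(0)/k! gives each Taylor coefficient.

-19*w^5/1920 - w^3/24 + w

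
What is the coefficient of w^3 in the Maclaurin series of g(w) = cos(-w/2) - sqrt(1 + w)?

Combine the two series term by term.
[w^0] = 0;  [w^1] = -1/2;  [w^2] = 0;  [w^3] = -1/16.

-1/16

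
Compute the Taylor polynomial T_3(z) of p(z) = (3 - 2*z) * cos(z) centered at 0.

Shift and add copies of the series according to the polynomial's terms.
p(0) = 3
p′(0) = -2
p′′(0) = -3
p′′′(0) = 6

z^3 - 3*z^2/2 - 2*z + 3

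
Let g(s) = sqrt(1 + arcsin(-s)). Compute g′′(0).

Plug the Maclaurin series of the inner function into that of the outer and collect terms.
From the series, [s^2] g = -1/8; multiply by 2! = 2 to get -1/4.

-1/4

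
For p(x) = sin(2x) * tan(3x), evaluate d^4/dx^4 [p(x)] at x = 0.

Expand each factor separately, then convolve coefficients.
From the series, [x^4] p = 14; multiply by 4! = 24 to get 336.

336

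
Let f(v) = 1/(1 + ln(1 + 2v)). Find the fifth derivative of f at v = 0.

-1800*2^(13/14)*3^(45/56)*5^(38/63)*7^(1/126)

Compose series: expand the inner function first, then feed it into the outer expansion.
From the series, [v^5] f = -15*2^(13/14)*3^(45/56)*5^(38/63)*7^(1/126); multiply by 5! = 120 to get -1800*2^(13/14)*3^(45/56)*5^(38/63)*7^(1/126).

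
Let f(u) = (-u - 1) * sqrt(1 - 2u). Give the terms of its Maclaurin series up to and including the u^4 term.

Multiply each power in the prefactor through the base expansion.
[u^0] = -1;  [u^1] = 0;  [u^2] = 3/2;  [u^3] = 1;  [u^4] = 9/8.

9*u^4/8 + u^3 + 3*u^2/2 - 1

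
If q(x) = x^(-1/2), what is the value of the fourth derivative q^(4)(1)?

105/16

From the series, [(x - 1)^4] q = 35/128; multiply by 4! = 24 to get 105/16.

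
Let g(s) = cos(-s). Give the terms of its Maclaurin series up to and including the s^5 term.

s^4/24 - s^2/2 + 1

[s^0] = 1;  [s^1] = 0;  [s^2] = -1/2;  [s^3] = 0;  [s^4] = 1/24;  [s^5] = 0.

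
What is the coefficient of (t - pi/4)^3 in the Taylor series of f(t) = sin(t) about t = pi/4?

Apply the Taylor formula c_k = f^(k)(a)/k!.
f(pi/4) = sqrt(2)/2
f′(pi/4) = sqrt(2)/2
f′′(pi/4) = -sqrt(2)/2
f′′′(pi/4) = -sqrt(2)/2
So c_3 = f′′′(pi/4)/3! = -sqrt(2)/12.

-sqrt(2)/12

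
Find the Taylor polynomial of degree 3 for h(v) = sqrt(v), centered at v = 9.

(v - 9)^3/3888 - (v - 9)^2/216 + (v - 9)/6 + 3

h(9) = 3
h′(9) = 1/6
h′′(9) = -1/108
h′′′(9) = 1/648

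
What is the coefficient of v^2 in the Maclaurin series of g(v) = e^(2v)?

2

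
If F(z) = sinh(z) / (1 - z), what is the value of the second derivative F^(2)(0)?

Expand each factor separately, then convolve coefficients.
From the series, [z^2] F = 1; multiply by 2! = 2 to get 2.

2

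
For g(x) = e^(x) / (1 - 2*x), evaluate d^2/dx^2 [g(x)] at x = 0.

13

Use 1/(1 - r) = Σ r^k on the denominator, then take the Cauchy product.
The coefficient of x^2 in the expansion is 13/2, so g′′(0) = 2! * (13/2) = 13.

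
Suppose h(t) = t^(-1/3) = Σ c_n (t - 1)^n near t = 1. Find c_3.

h(1) = 1
h′(1) = -1/3
h′′(1) = 4/9
h′′′(1) = -28/27

-14/81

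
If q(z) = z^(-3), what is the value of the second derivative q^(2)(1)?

12

From the series, [(z - 1)^2] q = 6; multiply by 2! = 2 to get 12.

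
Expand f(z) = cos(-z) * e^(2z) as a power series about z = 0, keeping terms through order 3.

z^3/3 + 3*z^2/2 + 2*z + 1

Expand each factor separately, then convolve coefficients.
[z^0] = 1;  [z^1] = 2;  [z^2] = 3/2;  [z^3] = 1/3.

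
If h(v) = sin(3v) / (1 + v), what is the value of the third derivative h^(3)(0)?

-9

Expand each factor separately, then convolve coefficients.
From the series, [v^3] h = -3/2; multiply by 3! = 6 to get -9.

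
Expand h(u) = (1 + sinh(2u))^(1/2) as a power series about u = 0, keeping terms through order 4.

-31*u^4/24 + 7*u^3/6 - u^2/2 + u + 1

Compose series: expand the inner function first, then feed it into the outer expansion.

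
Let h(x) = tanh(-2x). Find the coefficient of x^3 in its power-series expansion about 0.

8/3

h(0) = 0
h′(0) = -2
h′′(0) = 0
h′′′(0) = 16
Dividing each by k! gives the coefficients c_0, ..., c_3.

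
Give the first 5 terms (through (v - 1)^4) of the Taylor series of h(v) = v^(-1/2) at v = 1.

35*(v - 1)^4/128 - 5*(v - 1)^3/16 + 3*(v - 1)^2/8 - (v - 1)/2 + 1

[(v - 1)^0] = 1;  [(v - 1)^1] = -1/2;  [(v - 1)^2] = 3/8;  [(v - 1)^3] = -5/16;  [(v - 1)^4] = 35/128.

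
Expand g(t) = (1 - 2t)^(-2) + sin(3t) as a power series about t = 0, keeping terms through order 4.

Expand each term separately and add.
g(0) = 1
g′(0) = 7
g′′(0) = 24
g′′′(0) = 165
g^(4)(0) = 1920
Then c_k = g^(k)(0)/k! gives each Taylor coefficient.

80*t^4 + 55*t^3/2 + 12*t^2 + 7*t + 1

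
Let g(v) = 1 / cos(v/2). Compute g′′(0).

Write the quotient as an unknown series and match coefficients against numerator = denominator · series.
From the series, [v^2] g = 1/8; multiply by 2! = 2 to get 1/4.

1/4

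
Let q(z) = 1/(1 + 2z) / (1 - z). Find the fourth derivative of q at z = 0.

264

Expand each factor separately, then convolve coefficients.
From the series, [z^4] q = 11; multiply by 4! = 24 to get 264.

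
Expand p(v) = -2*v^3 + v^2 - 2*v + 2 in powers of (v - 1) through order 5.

Differentiate repeatedly and evaluate at the center.
p(1) = -1
p′(1) = -6
p′′(1) = -10
p′′′(1) = -12
p^(4)(1) = 0
p^(5)(1) = 0
Then c_k = p^(k)(1)/k! gives each Taylor coefficient.

-2*(v - 1)^3 - 5*(v - 1)^2 - 6*(v - 1) - 1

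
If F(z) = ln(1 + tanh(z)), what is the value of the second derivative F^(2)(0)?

-1

Compose series: expand the inner function first, then feed it into the outer expansion.
From the series, [z^2] F = -1/2; multiply by 2! = 2 to get -1.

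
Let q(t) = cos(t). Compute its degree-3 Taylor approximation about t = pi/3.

Apply the Taylor formula c_k = f^(k)(a)/k!.
q(pi/3) = 1/2
q′(pi/3) = -sqrt(3)/2
q′′(pi/3) = -1/2
q′′′(pi/3) = sqrt(3)/2

sqrt(3)*(t - pi/3)^3/12 - (t - pi/3)^2/4 - sqrt(3)*(t - pi/3)/2 + 1/2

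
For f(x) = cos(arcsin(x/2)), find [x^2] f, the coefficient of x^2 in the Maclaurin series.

-1/8

Substitute the inner expansion into the outer series and collect powers.
[x^0] = 1;  [x^1] = 0;  [x^2] = -1/8.
So c_2 = f′′(0)/2! = -1/8.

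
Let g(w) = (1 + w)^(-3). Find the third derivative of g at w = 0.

-60

From the series, [w^3] g = -10; multiply by 3! = 6 to get -60.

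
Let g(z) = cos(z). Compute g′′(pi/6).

From the series, [(z - pi/6)^2] g = -sqrt(3)/4; multiply by 2! = 2 to get -sqrt(3)/2.

-sqrt(3)/2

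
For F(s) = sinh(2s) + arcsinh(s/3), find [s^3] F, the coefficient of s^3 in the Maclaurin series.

Combine the two series term by term.
F(0) = 0
F′(0) = 7/3
F′′(0) = 0
F′′′(0) = 215/27
The Taylor polynomial is Σ F^(k)(0)/k! · s^k.

215/162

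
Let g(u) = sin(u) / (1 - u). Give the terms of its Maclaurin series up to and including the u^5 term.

101*u^5/120 + 5*u^4/6 + 5*u^3/6 + u^2 + u

Multiply the numerator's expansion by the denominator's geometric series.
[u^0] = 0;  [u^1] = 1;  [u^2] = 1;  [u^3] = 5/6;  [u^4] = 5/6;  [u^5] = 101/120.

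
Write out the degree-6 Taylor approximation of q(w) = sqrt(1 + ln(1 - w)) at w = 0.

-22819*w^6/46080 - 1609*w^5/3840 - 143*w^4/384 - 17*w^3/48 - 3*w^2/8 - w/2 + 1

Compose series: expand the inner function first, then feed it into the outer expansion.
q(0) = 1
q′(0) = -1/2
q′′(0) = -3/4
q′′′(0) = -17/8
q^(4)(0) = -143/16
q^(5)(0) = -1609/32
q^(6)(0) = -22819/64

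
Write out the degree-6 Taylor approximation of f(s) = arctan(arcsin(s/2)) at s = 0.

Compose series: expand the inner function first, then feed it into the outer expansion.
f(0) = 0
f′(0) = 1/2
f′′(0) = 0
f′′′(0) = -1/8
f^(4)(0) = 0
f^(5)(0) = 13/32
f^(6)(0) = 0
Dividing each by k! gives the coefficients c_0, ..., c_6.

13*s^5/3840 - s^3/48 + s/2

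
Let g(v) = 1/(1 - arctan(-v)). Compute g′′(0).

Compose series: expand the inner function first, then feed it into the outer expansion.
The coefficient of v^2 in the expansion is 1, so g′′(0) = 2! * (1) = 2.

2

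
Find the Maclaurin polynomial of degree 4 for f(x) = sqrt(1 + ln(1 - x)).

-143*x^4/384 - 17*x^3/48 - 3*x^2/8 - x/2 + 1

Let u equal the inner series; expand the outer function in u and truncate.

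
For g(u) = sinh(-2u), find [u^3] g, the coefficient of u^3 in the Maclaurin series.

-4/3

Apply the Taylor formula c_k = f^(k)(a)/k!.
[u^0] = 0;  [u^1] = -2;  [u^2] = 0;  [u^3] = -4/3.
So c_3 = g′′′(0)/3! = -4/3.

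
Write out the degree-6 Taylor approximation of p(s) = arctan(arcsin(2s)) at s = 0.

52*s^5/15 - 4*s^3/3 + 2*s

Plug the Maclaurin series of the inner function into that of the outer and collect terms.
[s^0] = 0;  [s^1] = 2;  [s^2] = 0;  [s^3] = -4/3;  [s^4] = 0;  [s^5] = 52/15;  [s^6] = 0.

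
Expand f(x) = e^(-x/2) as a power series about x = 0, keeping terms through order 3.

[x^0] = 1;  [x^1] = -1/2;  [x^2] = 1/8;  [x^3] = -1/48.

-x^3/48 + x^2/8 - x/2 + 1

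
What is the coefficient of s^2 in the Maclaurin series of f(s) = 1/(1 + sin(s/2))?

Let u equal the inner series; expand the outer function in u and truncate.
f(0) = 1
f′(0) = -1/2
f′′(0) = 1/2
Dividing each by k! gives the coefficients c_0, ..., c_2.

1/4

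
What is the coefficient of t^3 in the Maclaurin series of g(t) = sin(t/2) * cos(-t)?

Multiply the two series term by term and collect like powers.
g(0) = 0
g′(0) = 1/2
g′′(0) = 0
g′′′(0) = -13/8

-13/48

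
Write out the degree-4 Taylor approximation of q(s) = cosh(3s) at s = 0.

q(0) = 1
q′(0) = 0
q′′(0) = 9
q′′′(0) = 0
q^(4)(0) = 81
Dividing each by k! gives the coefficients c_0, ..., c_4.

27*s^4/8 + 9*s^2/2 + 1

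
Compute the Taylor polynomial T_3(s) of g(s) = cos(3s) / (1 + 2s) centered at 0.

Take the Cauchy product of the two expansions.
[s^0] = 1;  [s^1] = -2;  [s^2] = -1/2;  [s^3] = 1.

s^3 - s^2/2 - 2*s + 1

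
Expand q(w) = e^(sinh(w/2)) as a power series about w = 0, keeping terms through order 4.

5*w^4/384 + w^3/24 + w^2/8 + w/2 + 1

Substitute the inner expansion into the outer series and collect powers.
q(0) = 1
q′(0) = 1/2
q′′(0) = 1/4
q′′′(0) = 1/4
q^(4)(0) = 5/16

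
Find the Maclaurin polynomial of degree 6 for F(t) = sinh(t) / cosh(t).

Divide the numerator series by the denominator series (power-series long division).
F(0) = 0
F′(0) = 1
F′′(0) = 0
F′′′(0) = -2
F^(4)(0) = 0
F^(5)(0) = 16
F^(6)(0) = 0
The Taylor polynomial is Σ F^(k)(0)/k! · t^k.

2*t^5/15 - t^3/3 + t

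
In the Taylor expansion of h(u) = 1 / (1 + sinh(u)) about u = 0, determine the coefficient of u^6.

77/45

Expand as Σ (-1)^k u^k with u equal to the inner function's series.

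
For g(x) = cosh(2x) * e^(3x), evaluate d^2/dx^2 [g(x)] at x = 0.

Expand each factor separately, then convolve coefficients.
From the series, [x^2] g = 13/2; multiply by 2! = 2 to get 13.

13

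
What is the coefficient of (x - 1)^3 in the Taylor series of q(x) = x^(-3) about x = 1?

Compute the successive derivatives at the expansion point and divide by k!.
q(1) = 1
q′(1) = -3
q′′(1) = 12
q′′′(1) = -60

-10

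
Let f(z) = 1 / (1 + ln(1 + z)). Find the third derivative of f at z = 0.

-14

Write 1/(1+u) = 1 - u + u^2 - u^3 + ... and substitute the series for u.
The coefficient of z^3 in the expansion is -7/3, so f′′′(0) = 3! * (-7/3) = -14.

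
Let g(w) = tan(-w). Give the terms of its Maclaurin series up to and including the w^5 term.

g(0) = 0
g′(0) = -1
g′′(0) = 0
g′′′(0) = -2
g^(4)(0) = 0
g^(5)(0) = -16
Dividing each by k! gives the coefficients c_0, ..., c_5.

-2*w^5/15 - w^3/3 - w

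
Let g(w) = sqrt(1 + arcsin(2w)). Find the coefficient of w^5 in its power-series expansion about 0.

Plug the Maclaurin series of the inner function into that of the outer and collect terms.
[w^0] = 1;  [w^1] = 1;  [w^2] = -1/2;  [w^3] = 7/6;  [w^4] = -31/24;  [w^5] = 123/40.
So c_5 = g^(5)(0)/5! = 123/40.

123/40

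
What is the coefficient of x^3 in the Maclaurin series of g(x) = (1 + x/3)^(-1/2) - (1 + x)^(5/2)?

-35/108

Combine the two series term by term.
g(0) = 0
g′(0) = -8/3
g′′(0) = -11/3
g′′′(0) = -35/18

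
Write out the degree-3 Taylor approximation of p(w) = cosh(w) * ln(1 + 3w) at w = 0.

Expand each factor separately, then convolve coefficients.
p(0) = 0
p′(0) = 3
p′′(0) = -9
p′′′(0) = 63
The Taylor polynomial is Σ p^(k)(0)/k! · w^k.

21*w^3/2 - 9*w^2/2 + 3*w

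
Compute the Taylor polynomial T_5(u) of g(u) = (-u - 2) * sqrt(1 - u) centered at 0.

Multiply each power in the prefactor through the base expansion.
g(0) = -2
g′(0) = 0
g′′(0) = 3/2
g′′′(0) = 3/2
g^(4)(0) = 27/8
g^(5)(0) = 45/4
Then c_k = g^(k)(0)/k! gives each Taylor coefficient.

3*u^5/32 + 9*u^4/64 + u^3/4 + 3*u^2/4 - 2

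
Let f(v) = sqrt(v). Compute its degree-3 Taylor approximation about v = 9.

(v - 9)^3/3888 - (v - 9)^2/216 + (v - 9)/6 + 3

f(9) = 3
f′(9) = 1/6
f′′(9) = -1/108
f′′′(9) = 1/648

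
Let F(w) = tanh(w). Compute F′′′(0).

Use the known series and substitute for the argument.
The coefficient of w^3 in the expansion is -1/3, so F′′′(0) = 3! * (-1/3) = -2.

-2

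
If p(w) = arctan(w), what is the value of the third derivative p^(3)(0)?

From the series, [w^3] p = -1/3; multiply by 3! = 6 to get -2.

-2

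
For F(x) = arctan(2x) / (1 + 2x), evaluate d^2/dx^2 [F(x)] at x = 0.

Expand each factor separately, then convolve coefficients.
The coefficient of x^2 in the expansion is -4, so F′′(0) = 2! * (-4) = -8.

-8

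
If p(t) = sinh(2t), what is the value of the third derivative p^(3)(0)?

8

The coefficient of t^3 in the expansion is 4/3, so p′′′(0) = 3! * (4/3) = 8.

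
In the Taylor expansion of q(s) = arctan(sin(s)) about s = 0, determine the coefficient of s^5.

3/8

Compose series: expand the inner function first, then feed it into the outer expansion.
[s^0] = 0;  [s^1] = 1;  [s^2] = 0;  [s^3] = -1/2;  [s^4] = 0;  [s^5] = 3/8.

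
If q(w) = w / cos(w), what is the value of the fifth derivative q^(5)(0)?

25

Write the quotient as an unknown series and match coefficients against numerator = denominator · series.
From the series, [w^5] q = 5/24; multiply by 5! = 120 to get 25.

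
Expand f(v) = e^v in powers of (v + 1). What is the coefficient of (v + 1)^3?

Apply the Taylor formula c_k = f^(k)(a)/k!.
f(-1) = e^(-1)
f′(-1) = e^(-1)
f′′(-1) = e^(-1)
f′′′(-1) = e^(-1)
So c_3 = f′′′(-1)/3! = e^(-1)/6.

e^(-1)/6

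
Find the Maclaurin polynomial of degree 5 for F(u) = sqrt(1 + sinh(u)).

241*u^5/3840 - 31*u^4/384 + 7*u^3/48 - u^2/8 + u/2 + 1

Substitute the inner expansion into the outer series and collect powers.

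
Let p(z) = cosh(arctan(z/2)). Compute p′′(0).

Plug the Maclaurin series of the inner function into that of the outer and collect terms.
The coefficient of z^2 in the expansion is 1/8, so p′′(0) = 2! * (1/8) = 1/4.

1/4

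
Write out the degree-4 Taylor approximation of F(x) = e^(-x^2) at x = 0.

Compute the successive derivatives at the expansion point and divide by k!.
[x^0] = 1;  [x^1] = 0;  [x^2] = -1;  [x^3] = 0;  [x^4] = 1/2.

x^4/2 - x^2 + 1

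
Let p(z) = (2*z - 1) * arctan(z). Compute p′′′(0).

Multiply each power in the prefactor through the base expansion.
From the series, [z^3] p = 1/3; multiply by 3! = 6 to get 2.

2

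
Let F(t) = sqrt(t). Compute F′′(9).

Differentiate repeatedly and evaluate at the center.
From the series, [(t - 9)^2] F = -1/216; multiply by 2! = 2 to get -1/108.

-1/108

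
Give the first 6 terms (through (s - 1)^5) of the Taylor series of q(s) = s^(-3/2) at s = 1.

[(s - 1)^0] = 1;  [(s - 1)^1] = -3/2;  [(s - 1)^2] = 15/8;  [(s - 1)^3] = -35/16;  [(s - 1)^4] = 315/128;  [(s - 1)^5] = -693/256.

-693*(s - 1)^5/256 + 315*(s - 1)^4/128 - 35*(s - 1)^3/16 + 15*(s - 1)^2/8 - 3*(s - 1)/2 + 1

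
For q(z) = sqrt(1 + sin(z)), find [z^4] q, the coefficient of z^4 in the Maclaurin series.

1/384

Let u equal the inner series; expand the outer function in u and truncate.
[z^0] = 1;  [z^1] = 1/2;  [z^2] = -1/8;  [z^3] = -1/48;  [z^4] = 1/384.
So c_4 = q^(4)(0)/4! = 1/384.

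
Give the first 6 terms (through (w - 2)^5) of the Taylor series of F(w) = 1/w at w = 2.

-(w - 2)^5/64 + (w - 2)^4/32 - (w - 2)^3/16 + (w - 2)^2/8 - (w - 2)/4 + 1/2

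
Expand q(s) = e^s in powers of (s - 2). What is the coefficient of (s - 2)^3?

Use the known series and substitute for the argument.
q(2) = e^(2)
q′(2) = e^(2)
q′′(2) = e^(2)
q′′′(2) = e^(2)
So c_3 = q′′′(2)/3! = e^(2)/6.

e^(2)/6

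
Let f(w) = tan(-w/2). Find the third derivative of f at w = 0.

The coefficient of w^3 in the expansion is -1/24, so f′′′(0) = 3! * (-1/24) = -1/4.

-1/4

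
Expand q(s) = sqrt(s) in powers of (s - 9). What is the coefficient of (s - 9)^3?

1/3888

q(9) = 3
q′(9) = 1/6
q′′(9) = -1/108
q′′′(9) = 1/648
So c_3 = q′′′(9)/3! = 1/3888.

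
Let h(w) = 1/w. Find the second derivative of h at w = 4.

Use the known series and substitute for the argument.
The coefficient of (w - 4)^2 in the expansion is 1/64, so h′′(4) = 2! * (1/64) = 1/32.

1/32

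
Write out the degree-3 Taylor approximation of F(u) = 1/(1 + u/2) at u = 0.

-u^3/8 + u^2/4 - u/2 + 1

F(0) = 1
F′(0) = -1/2
F′′(0) = 1/2
F′′′(0) = -3/4
Then c_k = F^(k)(0)/k! gives each Taylor coefficient.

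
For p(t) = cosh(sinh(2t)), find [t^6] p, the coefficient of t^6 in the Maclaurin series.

Let u equal the inner series; expand the outer function in u and truncate.
[t^0] = 1;  [t^1] = 0;  [t^2] = 2;  [t^3] = 0;  [t^4] = 10/3;  [t^5] = 0;  [t^6] = 148/45.

148/45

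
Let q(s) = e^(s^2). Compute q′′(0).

2

The coefficient of s^2 in the expansion is 1, so q′′(0) = 2! * (1) = 2.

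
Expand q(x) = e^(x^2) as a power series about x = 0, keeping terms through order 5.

q(0) = 1
q′(0) = 0
q′′(0) = 2
q′′′(0) = 0
q^(4)(0) = 12
q^(5)(0) = 0

x^4/2 + x^2 + 1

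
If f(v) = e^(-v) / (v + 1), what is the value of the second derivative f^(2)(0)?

Multiply the numerator's expansion by the denominator's geometric series.
The coefficient of v^2 in the expansion is 5/2, so f′′(0) = 2! * (5/2) = 5.

5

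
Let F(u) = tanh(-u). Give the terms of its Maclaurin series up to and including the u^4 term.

u^3/3 - u

Use the known series and substitute for the argument.
[u^0] = 0;  [u^1] = -1;  [u^2] = 0;  [u^3] = 1/3;  [u^4] = 0.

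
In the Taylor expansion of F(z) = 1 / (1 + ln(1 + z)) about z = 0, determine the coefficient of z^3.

-7/3

Write 1/(1+u) = 1 - u + u^2 - u^3 + ... and substitute the series for u.
F(0) = 1
F′(0) = -1
F′′(0) = 3
F′′′(0) = -14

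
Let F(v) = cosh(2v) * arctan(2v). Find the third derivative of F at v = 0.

8

Expand each factor separately, then convolve coefficients.
From the series, [v^3] F = 4/3; multiply by 3! = 6 to get 8.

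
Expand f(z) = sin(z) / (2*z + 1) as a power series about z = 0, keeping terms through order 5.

Multiply the numerator's expansion by the denominator's geometric series.
f(0) = 0
f′(0) = 1
f′′(0) = -4
f′′′(0) = 23
f^(4)(0) = -184
f^(5)(0) = 1841

1841*z^5/120 - 23*z^4/3 + 23*z^3/6 - 2*z^2 + z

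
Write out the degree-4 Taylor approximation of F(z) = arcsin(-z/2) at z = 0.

-z^3/48 - z/2

Apply the Taylor formula c_k = f^(k)(a)/k!.
F(0) = 0
F′(0) = -1/2
F′′(0) = 0
F′′′(0) = -1/8
F^(4)(0) = 0
The Taylor polynomial is Σ F^(k)(0)/k! · z^k.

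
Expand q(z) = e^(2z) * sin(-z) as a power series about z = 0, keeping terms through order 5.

Expand each factor separately, then convolve coefficients.
[z^0] = 0;  [z^1] = -1;  [z^2] = -2;  [z^3] = -11/6;  [z^4] = -1;  [z^5] = -41/120.

-41*z^5/120 - z^4 - 11*z^3/6 - 2*z^2 - z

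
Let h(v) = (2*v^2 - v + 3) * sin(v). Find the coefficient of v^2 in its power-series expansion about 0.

Shift and add copies of the series according to the polynomial's terms.
h(0) = 0
h′(0) = 3
h′′(0) = -2
So c_2 = h′′(0)/2! = -1.

-1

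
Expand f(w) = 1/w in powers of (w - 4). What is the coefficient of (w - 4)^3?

f(4) = 1/4
f′(4) = -1/16
f′′(4) = 1/32
f′′′(4) = -3/128
So c_3 = f′′′(4)/3! = -1/256.

-1/256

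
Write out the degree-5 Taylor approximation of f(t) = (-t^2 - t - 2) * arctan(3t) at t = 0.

Multiply each power in the prefactor through the base expansion.
f(0) = 0
f′(0) = -6
f′′(0) = -6
f′′′(0) = 90
f^(4)(0) = 216
f^(5)(0) = -10584
The Taylor polynomial is Σ f^(k)(0)/k! · t^k.

-441*t^5/5 + 9*t^4 + 15*t^3 - 3*t^2 - 6*t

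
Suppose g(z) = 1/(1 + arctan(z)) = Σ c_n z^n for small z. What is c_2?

1

Plug the Maclaurin series of the inner function into that of the outer and collect terms.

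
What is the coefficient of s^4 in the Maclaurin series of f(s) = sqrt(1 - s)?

Differentiate repeatedly and evaluate at the center.
f(0) = 1
f′(0) = -1/2
f′′(0) = -1/4
f′′′(0) = -3/8
f^(4)(0) = -15/16

-5/128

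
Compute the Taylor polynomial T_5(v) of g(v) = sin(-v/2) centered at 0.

-v^5/3840 + v^3/48 - v/2

Differentiate repeatedly and evaluate at the center.
[v^0] = 0;  [v^1] = -1/2;  [v^2] = 0;  [v^3] = 1/48;  [v^4] = 0;  [v^5] = -1/3840.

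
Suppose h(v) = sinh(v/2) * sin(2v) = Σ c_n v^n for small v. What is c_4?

-5/8

Take the Cauchy product of the two expansions.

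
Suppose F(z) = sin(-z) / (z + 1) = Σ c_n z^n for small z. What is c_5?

-101/120

Multiply the numerator's expansion by the denominator's geometric series.
F(0) = 0
F′(0) = -1
F′′(0) = 2
F′′′(0) = -5
F^(4)(0) = 20
F^(5)(0) = -101
Then c_k = F^(k)(0)/k! gives each Taylor coefficient.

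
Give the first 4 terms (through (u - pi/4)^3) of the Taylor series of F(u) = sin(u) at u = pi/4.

-sqrt(2)*(u - pi/4)^3/12 - sqrt(2)*(u - pi/4)^2/4 + sqrt(2)*(u - pi/4)/2 + sqrt(2)/2

F(pi/4) = sqrt(2)/2
F′(pi/4) = sqrt(2)/2
F′′(pi/4) = -sqrt(2)/2
F′′′(pi/4) = -sqrt(2)/2
Then c_k = F^(k)(pi/4)/k! gives each Taylor coefficient.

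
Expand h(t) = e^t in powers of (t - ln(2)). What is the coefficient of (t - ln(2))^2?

1

[(t - ln(2))^0] = 2;  [(t - ln(2))^1] = 2;  [(t - ln(2))^2] = 1.
So c_2 = h′′(ln(2))/2! = 1.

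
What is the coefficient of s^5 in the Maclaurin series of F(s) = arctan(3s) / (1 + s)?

Multiply the two series term by term and collect like powers.
F(0) = 0
F′(0) = 3
F′′(0) = -6
F′′′(0) = -36
F^(4)(0) = 144
F^(5)(0) = 5112
So c_5 = F^(5)(0)/5! = 213/5.

213/5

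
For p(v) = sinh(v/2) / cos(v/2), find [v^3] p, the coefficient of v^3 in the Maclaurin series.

Invert the denominator's series and multiply.
p(0) = 0
p′(0) = 1/2
p′′(0) = 0
p′′′(0) = 1/2
The Taylor polynomial is Σ p^(k)(0)/k! · v^k.

1/12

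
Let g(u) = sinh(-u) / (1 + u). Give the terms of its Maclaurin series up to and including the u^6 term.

47*u^6/40 - 47*u^5/40 + 7*u^4/6 - 7*u^3/6 + u^2 - u

Multiply the two series term by term and collect like powers.
[u^0] = 0;  [u^1] = -1;  [u^2] = 1;  [u^3] = -7/6;  [u^4] = 7/6;  [u^5] = -47/40;  [u^6] = 47/40.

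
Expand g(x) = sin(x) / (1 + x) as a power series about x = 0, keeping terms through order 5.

101*x^5/120 - 5*x^4/6 + 5*x^3/6 - x^2 + x

Write out both Maclaurin series and multiply, keeping only the needed powers.
[x^0] = 0;  [x^1] = 1;  [x^2] = -1;  [x^3] = 5/6;  [x^4] = -5/6;  [x^5] = 101/120.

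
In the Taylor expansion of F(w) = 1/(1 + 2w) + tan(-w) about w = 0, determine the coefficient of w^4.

16

Expand each term separately and add.
[w^0] = 1;  [w^1] = -3;  [w^2] = 4;  [w^3] = -25/3;  [w^4] = 16.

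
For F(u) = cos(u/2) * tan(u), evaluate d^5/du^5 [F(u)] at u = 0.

Write out both Maclaurin series and multiply, keeping only the needed powers.
From the series, [u^5] F = 181/1920; multiply by 5! = 120 to get 181/16.

181/16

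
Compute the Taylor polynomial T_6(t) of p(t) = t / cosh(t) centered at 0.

Invert the denominator's series and multiply.

5*t^5/24 - t^3/2 + t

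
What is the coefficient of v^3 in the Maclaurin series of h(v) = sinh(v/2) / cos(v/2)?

Invert the denominator's series and multiply.
h(0) = 0
h′(0) = 1/2
h′′(0) = 0
h′′′(0) = 1/2

1/12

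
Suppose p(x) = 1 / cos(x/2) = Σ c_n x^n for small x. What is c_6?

Invert the denominator's series and multiply.
p(0) = 1
p′(0) = 0
p′′(0) = 1/4
p′′′(0) = 0
p^(4)(0) = 5/16
p^(5)(0) = 0
p^(6)(0) = 61/64
So c_6 = p^(6)(0)/6! = 61/46080.

61/46080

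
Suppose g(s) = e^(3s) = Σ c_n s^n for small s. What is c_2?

9/2

[s^0] = 1;  [s^1] = 3;  [s^2] = 9/2.
So c_2 = g′′(0)/2! = 9/2.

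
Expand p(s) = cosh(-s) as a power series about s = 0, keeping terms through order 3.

s^2/2 + 1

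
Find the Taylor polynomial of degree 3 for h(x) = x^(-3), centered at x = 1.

Use the known series and substitute for the argument.
h(1) = 1
h′(1) = -3
h′′(1) = 12
h′′′(1) = -60
The Taylor polynomial is Σ h^(k)(1)/k! · (x - 1)^k.

-10*(x - 1)^3 + 6*(x - 1)^2 - 3*(x - 1) + 1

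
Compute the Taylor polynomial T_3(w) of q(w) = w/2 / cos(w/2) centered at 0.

Invert the denominator's series and multiply.
[w^0] = 0;  [w^1] = 1/2;  [w^2] = 0;  [w^3] = 1/16.

w^3/16 + w/2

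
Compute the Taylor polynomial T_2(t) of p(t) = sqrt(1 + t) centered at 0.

p(0) = 1
p′(0) = 1/2
p′′(0) = -1/4
Then c_k = p^(k)(0)/k! gives each Taylor coefficient.

-t^2/8 + t/2 + 1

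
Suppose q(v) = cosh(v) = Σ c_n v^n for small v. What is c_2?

1/2

q(0) = 1
q′(0) = 0
q′′(0) = 1
So c_2 = q′′(0)/2! = 1/2.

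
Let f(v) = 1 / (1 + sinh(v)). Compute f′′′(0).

Use the geometric series for the reciprocal, then substitute.
From the series, [v^3] f = -7/6; multiply by 3! = 6 to get -7.

-7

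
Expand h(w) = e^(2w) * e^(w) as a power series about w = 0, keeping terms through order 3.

9*w^3/2 + 9*w^2/2 + 3*w + 1

Expand each factor separately, then convolve coefficients.
[w^0] = 1;  [w^1] = 3;  [w^2] = 9/2;  [w^3] = 9/2.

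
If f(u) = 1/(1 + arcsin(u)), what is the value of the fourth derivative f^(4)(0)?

32

Let u equal the inner series; expand the outer function in u and truncate.
The coefficient of u^4 in the expansion is 4/3, so f^(4)(0) = 4! * (4/3) = 32.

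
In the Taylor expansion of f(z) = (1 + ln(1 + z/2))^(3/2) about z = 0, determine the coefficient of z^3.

Substitute the inner expansion into the outer series and collect powers.
[z^0] = 1;  [z^1] = 3/4;  [z^2] = -3/32;  [z^3] = 1/128.

1/128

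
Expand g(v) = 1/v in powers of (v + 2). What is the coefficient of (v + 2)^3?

g(-2) = -1/2
g′(-2) = -1/4
g′′(-2) = -1/4
g′′′(-2) = -3/8
The Taylor polynomial is Σ g^(k)(-2)/k! · (v + 2)^k.

-1/16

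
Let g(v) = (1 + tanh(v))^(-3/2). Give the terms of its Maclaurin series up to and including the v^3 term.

-27*v^3/16 + 15*v^2/8 - 3*v/2 + 1

Let u equal the inner series; expand the outer function in u and truncate.
g(0) = 1
g′(0) = -3/2
g′′(0) = 15/4
g′′′(0) = -81/8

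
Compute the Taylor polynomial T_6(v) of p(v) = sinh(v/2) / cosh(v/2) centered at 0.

Write the quotient as an unknown series and match coefficients against numerator = denominator · series.
[v^0] = 0;  [v^1] = 1/2;  [v^2] = 0;  [v^3] = -1/24;  [v^4] = 0;  [v^5] = 1/240;  [v^6] = 0.

v^5/240 - v^3/24 + v/2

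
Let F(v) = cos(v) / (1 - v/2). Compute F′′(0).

Write out both Maclaurin series and multiply, keeping only the needed powers.
The coefficient of v^2 in the expansion is -1/4, so F′′(0) = 2! * (-1/4) = -1/2.

-1/2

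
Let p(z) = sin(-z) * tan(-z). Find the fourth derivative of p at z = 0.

4

Take the Cauchy product of the two expansions.
The coefficient of z^4 in the expansion is 1/6, so p^(4)(0) = 4! * (1/6) = 4.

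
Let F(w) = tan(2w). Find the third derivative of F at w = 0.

Differentiate repeatedly and evaluate at the center.
The coefficient of w^3 in the expansion is 8/3, so F′′′(0) = 3! * (8/3) = 16.

16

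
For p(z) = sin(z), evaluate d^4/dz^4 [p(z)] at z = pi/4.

sqrt(2)/2

Compute the successive derivatives at the expansion point and divide by k!.
From the series, [(z - pi/4)^4] p = sqrt(2)/48; multiply by 4! = 24 to get sqrt(2)/2.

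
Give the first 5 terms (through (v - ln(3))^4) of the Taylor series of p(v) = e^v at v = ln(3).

(v - ln(3))^4/8 + (v - ln(3))^3/2 + 3*(v - ln(3))^2/2 + 3*(v - ln(3)) + 3

[(v - ln(3))^0] = 3;  [(v - ln(3))^1] = 3;  [(v - ln(3))^2] = 3/2;  [(v - ln(3))^3] = 1/2;  [(v - ln(3))^4] = 1/8.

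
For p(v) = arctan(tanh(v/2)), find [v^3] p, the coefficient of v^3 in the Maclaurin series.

Substitute the inner expansion into the outer series and collect powers.
p(0) = 0
p′(0) = 1/2
p′′(0) = 0
p′′′(0) = -1/2
The Taylor polynomial is Σ p^(k)(0)/k! · v^k.

-1/12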